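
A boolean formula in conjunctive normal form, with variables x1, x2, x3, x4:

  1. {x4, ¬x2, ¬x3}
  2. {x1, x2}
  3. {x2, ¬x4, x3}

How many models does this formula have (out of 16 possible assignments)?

9

Split on x2, then x3.
  x2=T, x3=T: remaining (x1,x4) ∈ {(F,T); (T,T)} — 2.
  x2=T, x3=F: remaining (x1,x4) ∈ {(F,F); (F,T); (T,F); (T,T)} — 4.
  x2=F, x3=T: remaining (x1,x4) ∈ {(T,F); (T,T)} — 2.
  x2=F, x3=F: remaining (x1,x4) ∈ {(T,F)} — 1.
Total: 2 + 4 + 2 + 1 = 9.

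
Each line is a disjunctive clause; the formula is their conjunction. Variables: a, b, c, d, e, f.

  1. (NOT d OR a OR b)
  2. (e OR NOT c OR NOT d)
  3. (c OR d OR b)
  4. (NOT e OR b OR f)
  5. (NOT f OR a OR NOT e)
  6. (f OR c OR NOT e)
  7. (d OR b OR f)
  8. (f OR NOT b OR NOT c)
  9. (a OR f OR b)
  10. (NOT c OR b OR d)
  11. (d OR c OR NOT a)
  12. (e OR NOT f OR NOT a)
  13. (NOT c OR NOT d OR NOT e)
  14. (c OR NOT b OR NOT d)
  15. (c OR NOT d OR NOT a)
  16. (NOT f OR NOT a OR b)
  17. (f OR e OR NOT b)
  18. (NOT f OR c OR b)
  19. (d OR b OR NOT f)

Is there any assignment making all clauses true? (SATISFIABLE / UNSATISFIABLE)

Try a = False.
Try b = True.
Set c = False and propagate.
  then d is forced to False.
For the remaining variables, e = False, f = True works.
Every clause has at least one true literal under this assignment.
So a = F, b = T, c = F, d = F, e = F, f = T is a satisfying assignment.

SATISFIABLE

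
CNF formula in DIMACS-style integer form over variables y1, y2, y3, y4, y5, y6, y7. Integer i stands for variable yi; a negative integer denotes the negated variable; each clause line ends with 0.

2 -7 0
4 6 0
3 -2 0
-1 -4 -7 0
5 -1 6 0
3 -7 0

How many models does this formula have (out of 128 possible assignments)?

41

Split on y7, then y1.
  y7=T, y1=T: remaining (y2,y3,y4,y5,y6) ∈ {(T,T,F,F,T); (T,T,F,T,T)} — 2.
  y7=T, y1=F: y5 free; 3 ways for (y2,y3,y4,y6) × 2^1 = 6.
  y7=F, y1=T: 15 of the 32 assignments to (y2,y3,y4,y5,y6) work.
  y7=F, y1=F: y5 free; 9 ways for (y2,y3,y4,y6) × 2^1 = 18.
Total: 2 + 6 + 15 + 18 = 41.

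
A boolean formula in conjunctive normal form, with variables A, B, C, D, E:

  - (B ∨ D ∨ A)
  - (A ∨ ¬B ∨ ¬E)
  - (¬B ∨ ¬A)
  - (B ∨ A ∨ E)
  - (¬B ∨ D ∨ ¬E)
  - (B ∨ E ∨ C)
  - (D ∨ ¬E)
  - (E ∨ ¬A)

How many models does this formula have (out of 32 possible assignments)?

8

Satisfying assignments:
  A=F B=F C=F D=T E=T
  A=F B=F C=T D=T E=T
  A=F B=T C=F D=F E=F
  A=F B=T C=F D=T E=F
  A=F B=T C=T D=F E=F
  A=F B=T C=T D=T E=F
  A=T B=F C=F D=T E=T
  A=T B=F C=T D=T E=T
That's 8 in total.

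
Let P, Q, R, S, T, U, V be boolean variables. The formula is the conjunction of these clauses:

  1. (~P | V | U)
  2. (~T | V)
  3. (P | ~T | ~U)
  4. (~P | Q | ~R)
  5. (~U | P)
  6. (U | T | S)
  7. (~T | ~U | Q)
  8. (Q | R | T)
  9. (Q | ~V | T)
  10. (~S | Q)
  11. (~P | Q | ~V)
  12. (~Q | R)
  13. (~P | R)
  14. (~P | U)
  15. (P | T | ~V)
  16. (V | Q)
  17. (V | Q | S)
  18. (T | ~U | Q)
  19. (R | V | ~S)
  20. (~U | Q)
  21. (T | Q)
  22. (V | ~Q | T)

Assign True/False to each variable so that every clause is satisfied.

P=F, Q=F, R=T, S=F, T=T, U=F, V=T

Check each clause:
  1. (V | ~P | U) — ~P is true.
  2. (V | ~T) — V is true.
  3. (P | ~T | ~U) — ~U is true.
  4. (~P | ~R | Q) — ~P is true.
  5. (~U | P) — ~U is true.
  6. (T | S | U) — T is true.
  7. (Q | ~U | ~T) — ~U is true.
  8. (T | Q | R) — R is true.
  9. (T | ~V | Q) — T is true.
  10. (Q | ~S) — ~S is true.
  11. (~P | ~V | Q) — ~P is true.
  12. (R | ~Q) — R is true.
  13. (~P | R) — R is true.
  14. (~P | U) — ~P is true.
  15. (P | T | ~V) — T is true.
  16. (Q | V) — V is true.
  17. (V | Q | S) — V is true.
  18. (~U | Q | T) — ~U is true.
  19. (R | V | ~S) — R is true.
  20. (Q | ~U) — ~U is true.
  21. (T | Q) — T is true.
  22. (V | T | ~Q) — T is true.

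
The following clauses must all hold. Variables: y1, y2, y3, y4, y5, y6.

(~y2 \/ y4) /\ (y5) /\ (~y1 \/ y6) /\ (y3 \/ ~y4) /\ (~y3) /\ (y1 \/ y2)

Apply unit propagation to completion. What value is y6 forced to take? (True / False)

True

(y5) stands alone — y5 = True.
(~y3) is a unit clause: y3 = False.
In (y3 \/ ~y4), y3 is now false; ~y4 must hold, so y4 = False.
In (y4 \/ ~y2), y4 is now false; ~y2 must hold, so y2 = False.
(y1 \/ y2): since y2 = False, the clause reduces to (y1). y1 = True.
(y6 \/ ~y1) with y1 = True leaves only y6, so y6 = True.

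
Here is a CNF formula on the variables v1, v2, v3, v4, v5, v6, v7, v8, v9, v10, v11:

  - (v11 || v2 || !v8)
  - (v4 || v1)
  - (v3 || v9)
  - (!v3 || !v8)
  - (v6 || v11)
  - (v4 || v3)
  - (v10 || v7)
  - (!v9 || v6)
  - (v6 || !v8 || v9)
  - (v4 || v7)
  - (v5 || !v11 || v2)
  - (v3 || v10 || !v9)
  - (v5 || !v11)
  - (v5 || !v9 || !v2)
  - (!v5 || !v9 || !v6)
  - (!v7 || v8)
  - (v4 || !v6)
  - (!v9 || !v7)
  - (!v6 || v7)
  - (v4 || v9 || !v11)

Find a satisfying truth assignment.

v1 = 0, v2 = 0, v3 = 1, v4 = 1, v5 = 1, v6 = 0, v7 = 0, v8 = 0, v9 = 0, v10 = 1, v11 = 1

Pure literal: v4 appears only positively; assign v4 = True.
v10 occurs only positively in the remaining clauses — set v10 = True.
Try v2 = False.
For the remaining variables, v1 = False, v3 = True, v5 = True, v6 = False, v7 = False, v8 = False, v9 = False, v11 = True works.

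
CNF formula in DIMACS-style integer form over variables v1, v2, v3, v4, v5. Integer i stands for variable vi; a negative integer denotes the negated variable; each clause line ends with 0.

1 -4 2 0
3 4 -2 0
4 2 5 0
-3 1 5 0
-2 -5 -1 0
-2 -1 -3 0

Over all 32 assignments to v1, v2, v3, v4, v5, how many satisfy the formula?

Split on v2, then v1.
  v2=1, v1=1: remaining (v3,v4,v5) ∈ {(0,1,0)} — 1.
  v2=1, v1=0: remaining (v3,v4,v5) ∈ {(0,1,0); (0,1,1); (1,0,1); (1,1,1)} — 4.
  v2=0, v1=1: v3 free; 3 ways for (v4,v5) × 2^1 = 6.
  v2=0, v1=0: remaining (v3,v4,v5) ∈ {(0,0,1); (1,0,1)} — 2.
Total: 1 + 4 + 6 + 2 = 13.

13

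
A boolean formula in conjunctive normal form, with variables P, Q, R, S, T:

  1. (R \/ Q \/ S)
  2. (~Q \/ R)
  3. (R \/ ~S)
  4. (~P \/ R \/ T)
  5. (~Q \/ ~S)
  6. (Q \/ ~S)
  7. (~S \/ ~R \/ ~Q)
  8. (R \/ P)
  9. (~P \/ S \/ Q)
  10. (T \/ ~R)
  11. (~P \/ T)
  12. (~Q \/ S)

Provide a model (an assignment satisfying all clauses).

Pure literal: T appears only positively; assign T = True.
Branch on P: take P = False.
  then R is forced to True.
Set Q = False and propagate.
  then S is forced to False.

P = False  Q = False  R = True  S = False  T = True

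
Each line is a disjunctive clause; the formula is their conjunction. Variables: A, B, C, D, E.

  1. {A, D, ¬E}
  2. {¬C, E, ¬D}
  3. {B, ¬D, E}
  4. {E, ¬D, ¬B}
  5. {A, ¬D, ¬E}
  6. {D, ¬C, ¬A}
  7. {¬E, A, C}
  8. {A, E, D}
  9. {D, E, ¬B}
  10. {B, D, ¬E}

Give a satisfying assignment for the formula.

A=True, B=False, C=False, D=True, E=True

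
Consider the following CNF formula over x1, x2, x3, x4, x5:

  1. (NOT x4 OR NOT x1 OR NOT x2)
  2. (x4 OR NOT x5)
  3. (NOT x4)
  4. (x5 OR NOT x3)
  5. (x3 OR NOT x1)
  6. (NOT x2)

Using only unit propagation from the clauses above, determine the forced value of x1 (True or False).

Unit clause (NOT x4) sets x4 = False.
(NOT x5 OR x4): since x4 = False, the clause reduces to (NOT x5). x5 = False.
In (NOT x3 OR x5), x5 is now false; NOT x3 must hold, so x3 = False.
(x3 OR NOT x1) with x3 = False leaves only NOT x1, so x1 = False.

False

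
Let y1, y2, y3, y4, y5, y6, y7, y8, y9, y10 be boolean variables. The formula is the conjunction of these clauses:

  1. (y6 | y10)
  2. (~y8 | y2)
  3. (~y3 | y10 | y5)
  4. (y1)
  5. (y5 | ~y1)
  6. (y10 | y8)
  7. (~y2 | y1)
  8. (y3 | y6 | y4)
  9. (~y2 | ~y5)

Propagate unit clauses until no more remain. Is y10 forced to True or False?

True

(y1) is a unit clause: y1 = True.
In (y5 | ~y1), ~y1 is now false; y5 must hold, so y5 = True.
In (~y2 | ~y5), ~y5 is now false; ~y2 must hold, so y2 = False.
In (y2 | ~y8), y2 is now false; ~y8 must hold, so y8 = False.
(y10 | y8): since y8 = False, the clause reduces to (y10). y10 = True.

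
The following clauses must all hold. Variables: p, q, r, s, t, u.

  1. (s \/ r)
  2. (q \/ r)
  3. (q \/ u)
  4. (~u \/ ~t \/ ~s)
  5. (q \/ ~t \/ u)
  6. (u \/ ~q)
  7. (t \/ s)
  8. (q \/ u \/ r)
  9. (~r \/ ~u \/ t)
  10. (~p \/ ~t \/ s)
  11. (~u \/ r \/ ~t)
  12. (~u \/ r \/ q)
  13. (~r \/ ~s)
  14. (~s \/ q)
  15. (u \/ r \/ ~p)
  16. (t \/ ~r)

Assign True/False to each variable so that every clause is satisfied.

p=F, q=T, r=T, s=F, t=T, u=T

Check each clause:
  1. (s \/ r) — r is true.
  2. (r \/ q) — q is true.
  3. (u \/ q) — q is true.
  4. (~t \/ ~u \/ ~s) — ~s is true.
  5. (~t \/ q \/ u) — q is true.
  6. (~q \/ u) — u is true.
  7. (s \/ t) — t is true.
  8. (u \/ r \/ q) — q is true.
  9. (~r \/ ~u \/ t) — t is true.
  10. (~p \/ s \/ ~t) — ~p is true.
  11. (r \/ ~u \/ ~t) — r is true.
  12. (r \/ ~u \/ q) — q is true.
  13. (~r \/ ~s) — ~s is true.
  14. (q \/ ~s) — q is true.
  15. (u \/ ~p \/ r) — r is true.
  16. (~r \/ t) — t is true.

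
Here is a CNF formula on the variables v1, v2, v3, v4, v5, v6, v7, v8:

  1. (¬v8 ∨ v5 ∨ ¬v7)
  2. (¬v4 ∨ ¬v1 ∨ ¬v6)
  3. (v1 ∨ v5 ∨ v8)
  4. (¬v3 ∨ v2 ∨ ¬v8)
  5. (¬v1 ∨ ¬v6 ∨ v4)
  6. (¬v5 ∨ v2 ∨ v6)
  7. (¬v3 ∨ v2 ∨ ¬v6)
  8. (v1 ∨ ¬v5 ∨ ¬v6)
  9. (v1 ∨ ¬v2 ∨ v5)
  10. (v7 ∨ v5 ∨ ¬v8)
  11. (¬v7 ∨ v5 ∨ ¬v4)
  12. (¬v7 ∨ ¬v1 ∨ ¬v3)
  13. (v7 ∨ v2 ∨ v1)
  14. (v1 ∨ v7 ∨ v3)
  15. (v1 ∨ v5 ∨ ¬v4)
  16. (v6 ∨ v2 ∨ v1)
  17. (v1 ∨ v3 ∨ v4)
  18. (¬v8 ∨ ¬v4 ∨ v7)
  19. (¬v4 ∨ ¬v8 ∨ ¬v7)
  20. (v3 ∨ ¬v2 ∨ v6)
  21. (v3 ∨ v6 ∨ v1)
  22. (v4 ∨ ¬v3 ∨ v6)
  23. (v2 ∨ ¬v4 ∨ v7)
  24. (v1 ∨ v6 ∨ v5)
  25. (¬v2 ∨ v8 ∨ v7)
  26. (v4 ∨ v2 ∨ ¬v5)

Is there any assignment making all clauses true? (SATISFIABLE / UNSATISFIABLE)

SATISFIABLE

Branch on v1: take v1 = True.
Branch on v2: take v2 = False.
The remaining clauses are satisfied by v3 = False, v4 = False, v5 = False, v6 = False, v7 = False, v8 = False.
So v1=T, v2=F, v3=F, v4=F, v5=F, v6=F, v7=F, v8=F is a satisfying assignment.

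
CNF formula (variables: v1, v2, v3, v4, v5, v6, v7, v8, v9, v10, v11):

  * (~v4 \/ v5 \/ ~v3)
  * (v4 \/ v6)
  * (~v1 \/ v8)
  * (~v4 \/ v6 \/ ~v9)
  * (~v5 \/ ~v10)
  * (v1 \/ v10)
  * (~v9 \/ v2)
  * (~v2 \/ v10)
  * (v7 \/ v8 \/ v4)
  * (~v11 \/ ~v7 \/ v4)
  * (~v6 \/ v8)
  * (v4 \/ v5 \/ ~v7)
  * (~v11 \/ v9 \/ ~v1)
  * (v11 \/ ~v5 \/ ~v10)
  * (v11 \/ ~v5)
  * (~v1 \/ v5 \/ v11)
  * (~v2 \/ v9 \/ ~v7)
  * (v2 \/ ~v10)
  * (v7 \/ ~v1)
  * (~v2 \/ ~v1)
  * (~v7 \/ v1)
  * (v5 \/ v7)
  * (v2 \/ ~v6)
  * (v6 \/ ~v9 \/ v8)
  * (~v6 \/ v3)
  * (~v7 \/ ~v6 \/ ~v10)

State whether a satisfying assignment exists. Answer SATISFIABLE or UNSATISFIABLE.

v7 = True:
  propagation gives v1=True, v8=True, v2=False, v9=False; an empty clause results — contradiction.
v7 = False:
  propagation gives v1=False, v10=True, v5=False; an empty clause results — contradiction.
Every branch closes, so no satisfying assignment exists.

UNSATISFIABLE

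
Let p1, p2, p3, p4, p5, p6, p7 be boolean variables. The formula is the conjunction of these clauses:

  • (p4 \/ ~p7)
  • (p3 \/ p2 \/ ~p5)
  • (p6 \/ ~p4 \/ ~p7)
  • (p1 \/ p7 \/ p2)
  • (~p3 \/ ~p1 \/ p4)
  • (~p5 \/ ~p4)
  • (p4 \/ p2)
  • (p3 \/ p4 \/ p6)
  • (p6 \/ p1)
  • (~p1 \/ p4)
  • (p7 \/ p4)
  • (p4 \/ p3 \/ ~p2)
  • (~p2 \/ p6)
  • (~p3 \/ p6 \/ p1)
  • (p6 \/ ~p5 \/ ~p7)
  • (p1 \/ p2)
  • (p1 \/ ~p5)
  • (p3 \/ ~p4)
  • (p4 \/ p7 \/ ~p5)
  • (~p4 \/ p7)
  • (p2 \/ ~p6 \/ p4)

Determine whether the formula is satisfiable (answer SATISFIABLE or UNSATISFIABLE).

SATISFIABLE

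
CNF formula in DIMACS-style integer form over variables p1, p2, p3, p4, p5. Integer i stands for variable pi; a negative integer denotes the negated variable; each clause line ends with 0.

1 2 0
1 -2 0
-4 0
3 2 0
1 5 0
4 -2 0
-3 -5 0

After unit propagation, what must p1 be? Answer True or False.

(!p4) stands alone — p4 = False.
(!p2 || p4): since p4 = False, the clause reduces to (!p2). p2 = False.
From (p1 || p2) and p2 = False: p1 = True.

True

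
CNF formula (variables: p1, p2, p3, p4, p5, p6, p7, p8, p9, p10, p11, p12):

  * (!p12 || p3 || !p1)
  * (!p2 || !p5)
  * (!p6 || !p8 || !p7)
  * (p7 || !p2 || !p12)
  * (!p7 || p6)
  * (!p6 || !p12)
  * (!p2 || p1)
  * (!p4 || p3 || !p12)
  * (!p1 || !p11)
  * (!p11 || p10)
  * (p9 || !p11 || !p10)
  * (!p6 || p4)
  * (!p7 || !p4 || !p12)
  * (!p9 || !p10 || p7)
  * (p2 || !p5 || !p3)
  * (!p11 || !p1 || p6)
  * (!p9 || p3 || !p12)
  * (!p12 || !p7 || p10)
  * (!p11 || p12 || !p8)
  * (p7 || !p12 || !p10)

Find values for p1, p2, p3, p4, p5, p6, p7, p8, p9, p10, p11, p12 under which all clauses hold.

Pure literal: p5 appears only negated; assign p5 = False.
p11 occurs only negated in the remaining clauses — set p11 = False.
Branch on p1: take p1 = False.
  then p2 is forced to False.
Set p3 = False and propagate.
For the remaining variables, p4 = True, p6 = True, p7 = False, p8 = True, p9 = False, p10 = False, p12 = False works.
Every clause has at least one true literal under this assignment.

p1 = F, p2 = F, p3 = F, p4 = T, p5 = F, p6 = T, p7 = F, p8 = T, p9 = F, p10 = F, p11 = F, p12 = F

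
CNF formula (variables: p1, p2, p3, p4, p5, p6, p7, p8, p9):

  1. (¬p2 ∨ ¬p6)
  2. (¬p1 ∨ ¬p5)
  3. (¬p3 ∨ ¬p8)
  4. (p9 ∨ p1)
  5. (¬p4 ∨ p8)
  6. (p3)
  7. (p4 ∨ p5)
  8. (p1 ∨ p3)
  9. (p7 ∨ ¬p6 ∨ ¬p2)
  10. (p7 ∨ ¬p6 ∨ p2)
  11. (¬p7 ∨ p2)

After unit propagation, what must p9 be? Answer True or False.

True

(p3) stands alone — p3 = True.
In (¬p8 ∨ ¬p3), ¬p3 is now false; ¬p8 must hold, so p8 = False.
From (¬p4 ∨ p8) and p8 = False: p4 = False.
In (p5 ∨ p4), p4 is now false; p5 must hold, so p5 = True.
From (¬p5 ∨ ¬p1) and p5 = True: p1 = False.
(p1 ∨ p9): since p1 = False, the clause reduces to (p9). p9 = True.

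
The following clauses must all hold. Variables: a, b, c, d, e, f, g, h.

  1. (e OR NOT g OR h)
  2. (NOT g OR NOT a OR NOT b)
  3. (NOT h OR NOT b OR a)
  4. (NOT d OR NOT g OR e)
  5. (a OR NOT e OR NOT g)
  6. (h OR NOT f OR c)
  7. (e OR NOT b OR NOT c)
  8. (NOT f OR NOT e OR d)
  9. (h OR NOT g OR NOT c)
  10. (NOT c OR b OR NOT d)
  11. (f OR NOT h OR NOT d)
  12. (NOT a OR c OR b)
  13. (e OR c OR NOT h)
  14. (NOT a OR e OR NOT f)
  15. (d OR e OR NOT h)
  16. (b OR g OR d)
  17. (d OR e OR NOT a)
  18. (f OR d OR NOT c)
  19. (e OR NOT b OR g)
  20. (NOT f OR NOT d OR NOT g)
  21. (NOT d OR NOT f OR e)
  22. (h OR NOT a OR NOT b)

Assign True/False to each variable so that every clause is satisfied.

Set a = True and propagate.
Try b = True.
  then g is forced to False.
  then e is forced to True.
  then h is forced to True.
Set c = False and propagate.
For the remaining variables, d = False, f = False works.
Every clause has at least one true literal under this assignment.
Check each clause:
  1. (e OR h OR NOT g) — h is true.
  2. (NOT b OR NOT g OR NOT a) — NOT g is true.
  3. (NOT h OR NOT b OR a) — a is true.
  4. (NOT g OR NOT d OR e) — NOT g is true.
  5. (a OR NOT g OR NOT e) — NOT g is true.
  6. (NOT f OR c OR h) — h is true.
  7. (e OR NOT c OR NOT b) — e is true.
  8. (NOT e OR d OR NOT f) — NOT f is true.
  9. (NOT c OR h OR NOT g) — h is true.
  10. (NOT c OR b OR NOT d) — b is true.
  11. (NOT d OR f OR NOT h) — NOT d is true.
  12. (b OR c OR NOT a) — b is true.
  13. (c OR NOT h OR e) — e is true.
  14. (e OR NOT f OR NOT a) — NOT f is true.
  15. (d OR e OR NOT h) — e is true.
  16. (g OR d OR b) — b is true.
  17. (NOT a OR d OR e) — e is true.
  18. (d OR f OR NOT c) — NOT c is true.
  19. (e OR NOT b OR g) — e is true.
  20. (NOT d OR NOT f OR NOT g) — NOT g is true.
  21. (e OR NOT d OR NOT f) — NOT f is true.
  22. (NOT b OR h OR NOT a) — h is true.

a=1, b=1, c=0, d=0, e=1, f=0, g=0, h=1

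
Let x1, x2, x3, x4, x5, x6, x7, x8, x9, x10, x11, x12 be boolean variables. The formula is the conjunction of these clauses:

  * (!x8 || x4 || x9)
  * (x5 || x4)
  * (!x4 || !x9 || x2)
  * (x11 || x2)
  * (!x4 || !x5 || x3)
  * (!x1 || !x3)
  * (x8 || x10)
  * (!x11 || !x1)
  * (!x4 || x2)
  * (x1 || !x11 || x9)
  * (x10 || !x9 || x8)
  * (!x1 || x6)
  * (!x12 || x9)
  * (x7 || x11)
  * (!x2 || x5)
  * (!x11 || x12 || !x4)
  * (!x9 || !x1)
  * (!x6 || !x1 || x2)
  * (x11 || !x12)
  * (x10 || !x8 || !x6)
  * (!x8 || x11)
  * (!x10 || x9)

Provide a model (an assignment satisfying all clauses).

x1 = F, x2 = T, x3 = F, x4 = F, x5 = T, x6 = T, x7 = F, x8 = F, x9 = T, x10 = T, x11 = T, x12 = F

Check each clause:
  1. (!x8 || x9 || x4) — !x8 is true.
  2. (x5 || x4) — x5 is true.
  3. (x2 || !x9 || !x4) — x2 is true.
  4. (x11 || x2) — x2 is true.
  5. (!x4 || x3 || !x5) — !x4 is true.
  6. (!x1 || !x3) — !x3 is true.
  7. (x10 || x8) — x10 is true.
  8. (!x1 || !x11) — !x1 is true.
  9. (!x4 || x2) — x2 is true.
  10. (!x11 || x1 || x9) — x9 is true.
  11. (x8 || !x9 || x10) — x10 is true.
  12. (!x1 || x6) — !x1 is true.
  13. (!x12 || x9) — x9 is true.
  14. (x11 || x7) — x11 is true.
  15. (x5 || !x2) — x5 is true.
  16. (!x4 || !x11 || x12) — !x4 is true.
  17. (!x1 || !x9) — !x1 is true.
  18. (!x6 || x2 || !x1) — x2 is true.
  19. (x11 || !x12) — x11 is true.
  20. (x10 || !x8 || !x6) — !x8 is true.
  21. (!x8 || x11) — !x8 is true.
  22. (x9 || !x10) — x9 is true.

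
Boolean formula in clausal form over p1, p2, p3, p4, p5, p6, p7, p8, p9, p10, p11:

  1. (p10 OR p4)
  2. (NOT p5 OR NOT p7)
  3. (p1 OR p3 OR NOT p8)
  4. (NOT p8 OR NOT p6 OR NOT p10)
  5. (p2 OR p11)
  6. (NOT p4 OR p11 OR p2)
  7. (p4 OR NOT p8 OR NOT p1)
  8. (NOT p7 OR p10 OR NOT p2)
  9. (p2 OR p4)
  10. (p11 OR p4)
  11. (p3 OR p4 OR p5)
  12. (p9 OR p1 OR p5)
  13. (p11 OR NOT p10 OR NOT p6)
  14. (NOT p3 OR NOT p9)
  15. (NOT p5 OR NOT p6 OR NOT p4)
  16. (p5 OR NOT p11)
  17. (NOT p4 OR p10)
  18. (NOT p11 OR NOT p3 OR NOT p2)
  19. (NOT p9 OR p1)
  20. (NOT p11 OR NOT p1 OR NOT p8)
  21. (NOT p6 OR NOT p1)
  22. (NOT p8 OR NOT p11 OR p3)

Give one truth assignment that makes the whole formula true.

p1=F, p2=F, p3=T, p4=T, p5=T, p6=F, p7=F, p8=F, p9=F, p10=T, p11=T

Check each clause:
  1. (p4 OR p10) — p10 is true.
  2. (NOT p7 OR NOT p5) — NOT p7 is true.
  3. (p3 OR NOT p8 OR p1) — NOT p8 is true.
  4. (NOT p8 OR NOT p10 OR NOT p6) — NOT p8 is true.
  5. (p11 OR p2) — p11 is true.
  6. (p2 OR NOT p4 OR p11) — p11 is true.
  7. (NOT p8 OR p4 OR NOT p1) — NOT p8 is true.
  8. (NOT p7 OR p10 OR NOT p2) — NOT p7 is true.
  9. (p4 OR p2) — p4 is true.
  10. (p4 OR p11) — p11 is true.
  11. (p4 OR p5 OR p3) — p3 is true.
  12. (p9 OR p1 OR p5) — p5 is true.
  13. (p11 OR NOT p6 OR NOT p10) — NOT p6 is true.
  14. (NOT p3 OR NOT p9) — NOT p9 is true.
  15. (NOT p6 OR NOT p5 OR NOT p4) — NOT p6 is true.
  16. (p5 OR NOT p11) — p5 is true.
  17. (p10 OR NOT p4) — p10 is true.
  18. (NOT p3 OR NOT p2 OR NOT p11) — NOT p2 is true.
  19. (p1 OR NOT p9) — NOT p9 is true.
  20. (NOT p8 OR NOT p1 OR NOT p11) — NOT p8 is true.
  21. (NOT p6 OR NOT p1) — NOT p6 is true.
  22. (NOT p11 OR NOT p8 OR p3) — NOT p8 is true.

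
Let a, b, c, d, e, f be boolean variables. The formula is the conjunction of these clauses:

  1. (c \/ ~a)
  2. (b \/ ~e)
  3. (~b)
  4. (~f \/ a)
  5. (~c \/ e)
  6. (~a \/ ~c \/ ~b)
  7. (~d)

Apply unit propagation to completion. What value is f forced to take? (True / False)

False

(~b) stands alone — b = False.
In (b \/ ~e), b is now false; ~e must hold, so e = False.
(e \/ ~c) with e = False leaves only ~c, so c = False.
(c \/ ~a): since c = False, the clause reduces to (~a). a = False.
From (a \/ ~f) and a = False: f = False.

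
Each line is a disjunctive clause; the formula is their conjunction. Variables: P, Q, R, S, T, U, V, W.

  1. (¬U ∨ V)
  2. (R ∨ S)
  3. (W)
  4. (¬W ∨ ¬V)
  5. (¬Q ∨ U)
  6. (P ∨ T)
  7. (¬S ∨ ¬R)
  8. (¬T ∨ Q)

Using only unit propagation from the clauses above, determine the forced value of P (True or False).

(W) stands alone — W = True.
From (¬W ∨ ¬V) and W = True: V = False.
From (V ∨ ¬U) and V = False: U = False.
In (U ∨ ¬Q), U is now false; ¬Q must hold, so Q = False.
(¬T ∨ Q) with Q = False leaves only ¬T, so T = False.
In (T ∨ P), T is now false; P must hold, so P = True.

True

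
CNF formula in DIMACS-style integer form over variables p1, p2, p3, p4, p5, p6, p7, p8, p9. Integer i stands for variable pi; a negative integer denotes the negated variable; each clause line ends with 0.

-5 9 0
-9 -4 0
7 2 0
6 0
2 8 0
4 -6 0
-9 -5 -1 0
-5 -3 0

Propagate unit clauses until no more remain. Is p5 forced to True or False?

False

Unit clause (p6) sets p6 = True.
From (p4 | ~p6) and p6 = True: p4 = True.
(~p9 | ~p4): since p4 = True, the clause reduces to (~p9). p9 = False.
(p9 | ~p5): since p9 = False, the clause reduces to (~p5). p5 = False.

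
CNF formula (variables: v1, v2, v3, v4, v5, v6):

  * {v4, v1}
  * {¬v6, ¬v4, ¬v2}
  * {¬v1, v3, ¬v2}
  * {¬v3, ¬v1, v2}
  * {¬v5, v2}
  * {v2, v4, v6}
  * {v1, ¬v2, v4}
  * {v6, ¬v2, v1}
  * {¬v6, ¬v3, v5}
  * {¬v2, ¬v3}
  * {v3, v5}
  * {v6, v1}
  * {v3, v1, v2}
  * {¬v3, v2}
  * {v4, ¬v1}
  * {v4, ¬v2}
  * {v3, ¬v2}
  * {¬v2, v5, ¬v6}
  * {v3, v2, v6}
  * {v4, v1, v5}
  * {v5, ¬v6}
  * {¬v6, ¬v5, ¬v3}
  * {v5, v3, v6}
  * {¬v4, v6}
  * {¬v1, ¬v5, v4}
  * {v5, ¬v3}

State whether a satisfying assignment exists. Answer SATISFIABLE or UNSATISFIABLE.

v2 = True:
  propagation gives v3=False; an empty clause results — contradiction.
v2 = False:
  propagation gives v5=False, v3=True; an empty clause results — contradiction.
Every branch closes, so no satisfying assignment exists.

UNSATISFIABLE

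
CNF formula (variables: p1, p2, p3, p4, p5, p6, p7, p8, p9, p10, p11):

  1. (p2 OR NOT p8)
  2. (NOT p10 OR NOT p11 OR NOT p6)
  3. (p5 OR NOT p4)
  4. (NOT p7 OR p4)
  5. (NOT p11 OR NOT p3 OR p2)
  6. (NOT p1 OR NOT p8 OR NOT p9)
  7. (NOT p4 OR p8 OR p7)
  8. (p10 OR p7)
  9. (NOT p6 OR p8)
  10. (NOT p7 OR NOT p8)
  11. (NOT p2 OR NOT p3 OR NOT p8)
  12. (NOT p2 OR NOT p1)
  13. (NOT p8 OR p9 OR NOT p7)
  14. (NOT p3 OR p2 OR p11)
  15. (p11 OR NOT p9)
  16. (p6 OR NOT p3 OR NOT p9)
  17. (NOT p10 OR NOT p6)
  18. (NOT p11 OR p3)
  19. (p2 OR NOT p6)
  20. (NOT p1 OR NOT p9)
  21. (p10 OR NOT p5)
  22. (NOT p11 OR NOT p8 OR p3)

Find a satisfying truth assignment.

p1=0, p2=1, p3=1, p4=0, p5=0, p6=0, p7=0, p8=0, p9=0, p10=1, p11=0

Check each clause:
  1. (NOT p8 OR p2) — NOT p8 is true.
  2. (NOT p11 OR NOT p10 OR NOT p6) — NOT p6 is true.
  3. (NOT p4 OR p5) — NOT p4 is true.
  4. (p4 OR NOT p7) — NOT p7 is true.
  5. (NOT p3 OR NOT p11 OR p2) — NOT p11 is true.
  6. (NOT p1 OR NOT p8 OR NOT p9) — NOT p8 is true.
  7. (p7 OR p8 OR NOT p4) — NOT p4 is true.
  8. (p10 OR p7) — p10 is true.
  9. (p8 OR NOT p6) — NOT p6 is true.
  10. (NOT p7 OR NOT p8) — NOT p8 is true.
  11. (NOT p3 OR NOT p8 OR NOT p2) — NOT p8 is true.
  12. (NOT p2 OR NOT p1) — NOT p1 is true.
  13. (p9 OR NOT p7 OR NOT p8) — NOT p8 is true.
  14. (NOT p3 OR p2 OR p11) — p2 is true.
  15. (NOT p9 OR p11) — NOT p9 is true.
  16. (NOT p9 OR NOT p3 OR p6) — NOT p9 is true.
  17. (NOT p6 OR NOT p10) — NOT p6 is true.
  18. (NOT p11 OR p3) — p3 is true.
  19. (p2 OR NOT p6) — NOT p6 is true.
  20. (NOT p9 OR NOT p1) — NOT p1 is true.
  21. (p10 OR NOT p5) — p10 is true.
  22. (p3 OR NOT p11 OR NOT p8) — NOT p8 is true.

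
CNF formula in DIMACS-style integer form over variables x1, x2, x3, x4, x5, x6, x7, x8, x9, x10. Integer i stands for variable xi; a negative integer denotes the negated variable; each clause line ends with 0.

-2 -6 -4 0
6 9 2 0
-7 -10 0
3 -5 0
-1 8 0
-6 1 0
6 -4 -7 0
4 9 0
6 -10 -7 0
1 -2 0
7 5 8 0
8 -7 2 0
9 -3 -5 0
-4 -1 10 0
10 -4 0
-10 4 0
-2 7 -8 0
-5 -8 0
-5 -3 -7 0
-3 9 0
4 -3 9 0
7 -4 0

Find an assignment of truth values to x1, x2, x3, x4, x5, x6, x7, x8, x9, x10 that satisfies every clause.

Pure literal: x9 appears only positively; assign x9 = True.
Try x1 = True.
  then x8 is forced to True.
  then x5 is forced to False.
The remaining clauses are satisfied by x2 = True, x3 = False, x4 = False, x6 = True, x7 = True, x10 = False.

x1=True, x2=True, x3=False, x4=False, x5=False, x6=True, x7=True, x8=True, x9=True, x10=False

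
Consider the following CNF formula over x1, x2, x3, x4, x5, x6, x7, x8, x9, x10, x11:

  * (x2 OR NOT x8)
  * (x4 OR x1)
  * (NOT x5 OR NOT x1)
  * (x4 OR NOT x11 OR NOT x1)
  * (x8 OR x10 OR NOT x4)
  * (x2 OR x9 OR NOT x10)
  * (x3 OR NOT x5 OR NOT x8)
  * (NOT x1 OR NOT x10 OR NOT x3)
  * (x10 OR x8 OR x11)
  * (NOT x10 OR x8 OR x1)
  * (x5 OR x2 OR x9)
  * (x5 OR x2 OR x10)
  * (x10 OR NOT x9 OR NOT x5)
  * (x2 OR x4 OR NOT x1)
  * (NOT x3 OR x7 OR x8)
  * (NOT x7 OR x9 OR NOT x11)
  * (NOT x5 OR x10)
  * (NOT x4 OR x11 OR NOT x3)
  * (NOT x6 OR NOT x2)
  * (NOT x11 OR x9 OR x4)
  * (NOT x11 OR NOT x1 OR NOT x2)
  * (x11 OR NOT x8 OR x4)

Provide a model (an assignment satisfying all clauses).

Pure literal: x6 appears only negated; assign x6 = False.
Try x1 = False.
  then x4 is forced to True.
Try x2 = True.
The remaining clauses are satisfied by x3 = False, x5 = False, x7 = True, x8 = True, x9 = False, x10 = True, x11 = False.
Every clause has at least one true literal under this assignment.

x1 = False  x2 = True  x3 = False  x4 = True  x5 = False  x6 = False  x7 = True  x8 = True  x9 = False  x10 = True  x11 = False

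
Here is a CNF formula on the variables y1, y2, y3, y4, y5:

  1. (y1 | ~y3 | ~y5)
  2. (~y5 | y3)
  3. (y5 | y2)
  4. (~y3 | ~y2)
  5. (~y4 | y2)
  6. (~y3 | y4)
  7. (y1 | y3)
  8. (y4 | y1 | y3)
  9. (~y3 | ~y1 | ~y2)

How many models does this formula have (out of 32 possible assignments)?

2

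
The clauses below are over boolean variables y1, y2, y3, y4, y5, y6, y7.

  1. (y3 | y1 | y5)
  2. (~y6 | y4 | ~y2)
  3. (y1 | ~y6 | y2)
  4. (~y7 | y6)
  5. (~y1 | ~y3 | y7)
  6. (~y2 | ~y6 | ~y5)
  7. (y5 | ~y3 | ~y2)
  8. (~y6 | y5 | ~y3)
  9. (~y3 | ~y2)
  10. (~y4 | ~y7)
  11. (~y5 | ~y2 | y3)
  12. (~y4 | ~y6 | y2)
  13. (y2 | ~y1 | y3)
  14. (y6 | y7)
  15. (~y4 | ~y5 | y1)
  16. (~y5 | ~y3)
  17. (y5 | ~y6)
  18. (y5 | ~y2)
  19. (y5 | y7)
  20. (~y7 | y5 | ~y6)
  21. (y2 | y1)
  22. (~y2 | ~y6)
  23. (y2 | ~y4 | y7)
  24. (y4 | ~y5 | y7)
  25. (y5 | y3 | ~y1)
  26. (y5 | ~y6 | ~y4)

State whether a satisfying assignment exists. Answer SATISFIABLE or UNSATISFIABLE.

y5 = True:
  propagation gives y3=False, y2=False, y1=False; an empty clause results — contradiction.
y5 = False:
  propagation gives y6=False, y7=False; an empty clause results — contradiction.
Every branch closes, so no satisfying assignment exists.

UNSATISFIABLE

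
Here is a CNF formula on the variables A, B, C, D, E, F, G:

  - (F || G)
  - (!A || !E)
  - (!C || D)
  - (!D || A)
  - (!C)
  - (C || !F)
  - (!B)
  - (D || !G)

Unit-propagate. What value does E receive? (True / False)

False

(!C) stands alone — C = False.
(C || !F) with C = False leaves only !F, so F = False.
From (G || F) and F = False: G = True.
(!B) is a unit clause: B = False.
In (!G || D), !G is now false; D must hold, so D = True.
From (!D || A) and D = True: A = True.
(!E || !A) with A = True leaves only !E, so E = False.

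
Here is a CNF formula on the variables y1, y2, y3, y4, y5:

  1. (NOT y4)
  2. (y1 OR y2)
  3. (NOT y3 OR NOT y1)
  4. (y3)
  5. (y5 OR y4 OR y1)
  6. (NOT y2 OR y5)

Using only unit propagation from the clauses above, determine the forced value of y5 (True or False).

(NOT y4) stands alone — y4 = False.
(y3) stands alone — y3 = True.
(NOT y3 OR NOT y1): since y3 = True, the clause reduces to (NOT y1). y1 = False.
(y1 OR y2): since y1 = False, the clause reduces to (y2). y2 = True.
(y5 OR y4 OR y1): since y1 = False, y4 = False, the clause reduces to (y5). y5 = True.

True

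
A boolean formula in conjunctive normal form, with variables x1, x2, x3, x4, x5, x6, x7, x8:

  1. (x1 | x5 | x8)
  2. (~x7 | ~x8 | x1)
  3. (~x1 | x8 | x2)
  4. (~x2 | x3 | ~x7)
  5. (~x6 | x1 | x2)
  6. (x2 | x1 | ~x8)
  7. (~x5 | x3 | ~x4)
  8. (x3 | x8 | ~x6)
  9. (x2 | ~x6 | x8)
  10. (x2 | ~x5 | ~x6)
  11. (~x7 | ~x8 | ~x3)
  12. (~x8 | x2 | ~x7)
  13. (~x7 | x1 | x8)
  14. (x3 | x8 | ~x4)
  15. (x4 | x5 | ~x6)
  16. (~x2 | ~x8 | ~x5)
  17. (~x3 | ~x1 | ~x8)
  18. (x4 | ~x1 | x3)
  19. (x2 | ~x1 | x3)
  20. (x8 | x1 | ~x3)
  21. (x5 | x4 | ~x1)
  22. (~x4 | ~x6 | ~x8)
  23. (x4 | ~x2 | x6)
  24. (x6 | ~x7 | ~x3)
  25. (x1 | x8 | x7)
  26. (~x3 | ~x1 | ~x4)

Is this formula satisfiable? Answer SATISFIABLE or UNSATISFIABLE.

Try x1 = True.
For the remaining variables, x2 = True, x3 = True, x4 = False, x5 = True, x6 = True, x7 = True, x8 = False works.
Every clause has at least one true literal under this assignment.
So x1 = T  x2 = T  x3 = T  x4 = F  x5 = T  x6 = T  x7 = T  x8 = F is a satisfying assignment.

SATISFIABLE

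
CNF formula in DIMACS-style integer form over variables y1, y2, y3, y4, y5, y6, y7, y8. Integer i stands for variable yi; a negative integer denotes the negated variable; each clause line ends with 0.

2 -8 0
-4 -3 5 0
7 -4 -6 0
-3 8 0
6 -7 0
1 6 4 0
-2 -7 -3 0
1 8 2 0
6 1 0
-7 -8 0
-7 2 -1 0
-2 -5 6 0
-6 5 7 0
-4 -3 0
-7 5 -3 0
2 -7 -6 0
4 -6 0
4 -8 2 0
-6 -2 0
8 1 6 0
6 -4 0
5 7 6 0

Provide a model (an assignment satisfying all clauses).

y1=True, y2=False, y3=False, y4=False, y5=True, y6=False, y7=False, y8=False

Check each clause:
  1. (y2 | ~y8) — ~y8 is true.
  2. (y5 | ~y3 | ~y4) — y5 is true.
  3. (~y6 | ~y4 | y7) — ~y6 is true.
  4. (~y3 | y8) — ~y3 is true.
  5. (y6 | ~y7) — ~y7 is true.
  6. (y4 | y1 | y6) — y1 is true.
  7. (~y7 | ~y2 | ~y3) — ~y7 is true.
  8. (y1 | y2 | y8) — y1 is true.
  9. (y1 | y6) — y1 is true.
  10. (~y8 | ~y7) — ~y8 is true.
  11. (y2 | ~y7 | ~y1) — ~y7 is true.
  12. (y6 | ~y5 | ~y2) — ~y2 is true.
  13. (~y6 | y7 | y5) — ~y6 is true.
  14. (~y3 | ~y4) — ~y4 is true.
  15. (~y3 | ~y7 | y5) — ~y7 is true.
  16. (~y6 | ~y7 | y2) — ~y7 is true.
  17. (~y6 | y4) — ~y6 is true.
  18. (y2 | y4 | ~y8) — ~y8 is true.
  19. (~y2 | ~y6) — ~y6 is true.
  20. (y1 | y6 | y8) — y1 is true.
  21. (~y4 | y6) — ~y4 is true.
  22. (y7 | y5 | y6) — y5 is true.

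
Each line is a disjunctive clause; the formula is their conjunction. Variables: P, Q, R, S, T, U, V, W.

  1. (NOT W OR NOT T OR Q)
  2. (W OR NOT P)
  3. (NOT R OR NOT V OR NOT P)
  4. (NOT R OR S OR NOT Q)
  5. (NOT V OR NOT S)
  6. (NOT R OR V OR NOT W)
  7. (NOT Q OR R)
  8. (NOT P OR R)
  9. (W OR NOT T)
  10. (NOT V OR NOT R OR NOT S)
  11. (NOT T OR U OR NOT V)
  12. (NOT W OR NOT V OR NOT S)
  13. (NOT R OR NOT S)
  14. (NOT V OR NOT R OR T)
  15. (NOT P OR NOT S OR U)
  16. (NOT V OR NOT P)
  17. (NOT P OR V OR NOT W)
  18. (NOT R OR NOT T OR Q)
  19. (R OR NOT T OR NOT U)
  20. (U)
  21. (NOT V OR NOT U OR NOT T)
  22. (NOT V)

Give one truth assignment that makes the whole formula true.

P=F, Q=F, R=F, S=T, T=F, U=T, V=F, W=F

The clause (U) is unit: U must be True.
(NOT V) is a unit clause, so V = False.
Pure literal: P appears only negated; assign P = False.
T occurs only negated in the remaining clauses — set T = False.
Set Q = False and propagate.
The remaining clauses are satisfied by R = False, S = True, W = False.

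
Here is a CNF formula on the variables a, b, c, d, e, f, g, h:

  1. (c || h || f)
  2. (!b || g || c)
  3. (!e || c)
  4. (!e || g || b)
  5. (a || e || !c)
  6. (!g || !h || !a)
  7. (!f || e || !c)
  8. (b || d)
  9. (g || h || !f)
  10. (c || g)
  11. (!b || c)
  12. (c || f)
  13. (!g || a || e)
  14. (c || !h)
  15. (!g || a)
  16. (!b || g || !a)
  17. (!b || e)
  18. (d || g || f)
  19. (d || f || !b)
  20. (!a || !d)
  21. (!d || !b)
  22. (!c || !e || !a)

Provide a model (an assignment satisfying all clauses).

a=F, b=T, c=T, d=F, e=T, f=T, g=F, h=T

Try a = False.
  then g is forced to False.
  then c is forced to True.
  then e is forced to True.
  then b is forced to True.
  then d is forced to False.
  then f is forced to True.
  then h is forced to True.
Every clause has at least one true literal under this assignment.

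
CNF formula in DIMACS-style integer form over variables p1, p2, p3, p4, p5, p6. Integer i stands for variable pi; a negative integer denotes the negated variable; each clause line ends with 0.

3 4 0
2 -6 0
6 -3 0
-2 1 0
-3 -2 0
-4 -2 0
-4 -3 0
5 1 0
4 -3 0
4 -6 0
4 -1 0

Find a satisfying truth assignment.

Pure literal: p5 appears only positively; assign p5 = True.
Try p1 = True.
  then p4 is forced to True.
  then p2 is forced to False.
  then p6 is forced to False.
  then p3 is forced to False.
Every clause has at least one true literal under this assignment.
Check each clause:
  1. (p3 | p4) — p4 is true.
  2. (p2 | ~p6) — ~p6 is true.
  3. (~p3 | p6) — ~p3 is true.
  4. (~p2 | p1) — p1 is true.
  5. (~p3 | ~p2) — ~p3 is true.
  6. (~p4 | ~p2) — ~p2 is true.
  7. (~p4 | ~p3) — ~p3 is true.
  8. (p1 | p5) — p1 is true.
  9. (p4 | ~p3) — p4 is true.
  10. (~p6 | p4) — ~p6 is true.
  11. (p4 | ~p1) — p4 is true.

p1 = 1, p2 = 0, p3 = 0, p4 = 1, p5 = 1, p6 = 0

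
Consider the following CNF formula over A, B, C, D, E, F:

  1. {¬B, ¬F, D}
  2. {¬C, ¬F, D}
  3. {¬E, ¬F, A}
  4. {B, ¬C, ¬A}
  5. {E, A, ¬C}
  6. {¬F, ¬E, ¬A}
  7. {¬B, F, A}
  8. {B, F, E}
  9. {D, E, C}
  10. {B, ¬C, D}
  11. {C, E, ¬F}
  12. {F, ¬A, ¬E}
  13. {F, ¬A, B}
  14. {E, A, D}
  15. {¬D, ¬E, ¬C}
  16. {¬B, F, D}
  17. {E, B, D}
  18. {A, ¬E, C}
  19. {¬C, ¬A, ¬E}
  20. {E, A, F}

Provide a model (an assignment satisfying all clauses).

Set A = True and propagate.
The remaining clauses are satisfied by B = True, C = True, D = True, E = False, F = True.

A = T, B = T, C = T, D = T, E = F, F = T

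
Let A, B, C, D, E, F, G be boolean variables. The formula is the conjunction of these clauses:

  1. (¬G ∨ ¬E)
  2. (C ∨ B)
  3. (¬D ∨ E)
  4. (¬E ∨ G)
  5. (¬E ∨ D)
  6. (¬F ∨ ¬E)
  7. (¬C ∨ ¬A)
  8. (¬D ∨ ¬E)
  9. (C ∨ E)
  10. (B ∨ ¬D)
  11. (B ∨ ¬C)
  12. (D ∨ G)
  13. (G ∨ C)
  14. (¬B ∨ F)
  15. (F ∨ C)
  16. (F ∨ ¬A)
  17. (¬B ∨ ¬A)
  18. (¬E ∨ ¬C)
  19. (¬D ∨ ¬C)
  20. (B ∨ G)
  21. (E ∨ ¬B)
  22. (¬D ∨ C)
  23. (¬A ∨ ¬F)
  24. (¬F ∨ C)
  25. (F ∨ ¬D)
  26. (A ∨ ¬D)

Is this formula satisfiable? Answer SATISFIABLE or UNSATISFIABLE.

C = True:
  propagation gives A=False, B=True, F=True, E=False; an empty clause results — contradiction.
C = False:
  propagation gives B=True, E=True, G=False; an empty clause results — contradiction.
Every branch closes, so no satisfying assignment exists.

UNSATISFIABLE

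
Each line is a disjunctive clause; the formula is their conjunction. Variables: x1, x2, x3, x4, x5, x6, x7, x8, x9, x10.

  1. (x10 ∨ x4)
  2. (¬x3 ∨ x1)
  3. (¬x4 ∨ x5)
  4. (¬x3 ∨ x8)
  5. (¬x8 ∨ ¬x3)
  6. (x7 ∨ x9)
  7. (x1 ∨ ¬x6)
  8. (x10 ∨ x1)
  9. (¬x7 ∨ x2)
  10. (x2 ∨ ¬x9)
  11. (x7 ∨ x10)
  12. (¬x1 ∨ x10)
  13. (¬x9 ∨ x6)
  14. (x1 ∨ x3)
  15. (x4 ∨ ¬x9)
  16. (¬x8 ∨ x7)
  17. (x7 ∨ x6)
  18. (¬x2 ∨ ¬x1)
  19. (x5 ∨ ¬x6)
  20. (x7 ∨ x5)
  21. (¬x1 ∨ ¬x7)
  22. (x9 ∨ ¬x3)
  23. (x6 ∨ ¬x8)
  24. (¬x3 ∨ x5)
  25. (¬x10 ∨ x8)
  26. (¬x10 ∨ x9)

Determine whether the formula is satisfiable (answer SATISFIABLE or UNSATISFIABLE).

x1 = True:
  propagation gives x10=True, x2=False, x7=False, x9=True; an empty clause results — contradiction.
x1 = False:
  propagation gives x3=False; an empty clause results — contradiction.
Every branch closes, so no satisfying assignment exists.

UNSATISFIABLE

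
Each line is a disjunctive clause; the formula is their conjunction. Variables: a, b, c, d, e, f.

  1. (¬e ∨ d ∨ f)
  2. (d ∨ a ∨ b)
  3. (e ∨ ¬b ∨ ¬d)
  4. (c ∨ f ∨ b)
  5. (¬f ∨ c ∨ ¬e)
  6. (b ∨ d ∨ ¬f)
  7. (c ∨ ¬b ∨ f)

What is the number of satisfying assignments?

Split on b, then f.
  b=T, f=T: a free; 4 ways for (c,d,e) × 2^1 = 8.
  b=T, f=F: remaining (a,c,d,e) ∈ {(F,T,F,F); (F,T,T,T); (T,T,F,F); (T,T,T,T)} — 4.
  b=F, f=T: a free; 3 ways for (c,d,e) × 2^1 = 6.
  b=F, f=F: 5 of the 16 assignments to (a,c,d,e) work.
Total: 8 + 4 + 6 + 5 = 23.

23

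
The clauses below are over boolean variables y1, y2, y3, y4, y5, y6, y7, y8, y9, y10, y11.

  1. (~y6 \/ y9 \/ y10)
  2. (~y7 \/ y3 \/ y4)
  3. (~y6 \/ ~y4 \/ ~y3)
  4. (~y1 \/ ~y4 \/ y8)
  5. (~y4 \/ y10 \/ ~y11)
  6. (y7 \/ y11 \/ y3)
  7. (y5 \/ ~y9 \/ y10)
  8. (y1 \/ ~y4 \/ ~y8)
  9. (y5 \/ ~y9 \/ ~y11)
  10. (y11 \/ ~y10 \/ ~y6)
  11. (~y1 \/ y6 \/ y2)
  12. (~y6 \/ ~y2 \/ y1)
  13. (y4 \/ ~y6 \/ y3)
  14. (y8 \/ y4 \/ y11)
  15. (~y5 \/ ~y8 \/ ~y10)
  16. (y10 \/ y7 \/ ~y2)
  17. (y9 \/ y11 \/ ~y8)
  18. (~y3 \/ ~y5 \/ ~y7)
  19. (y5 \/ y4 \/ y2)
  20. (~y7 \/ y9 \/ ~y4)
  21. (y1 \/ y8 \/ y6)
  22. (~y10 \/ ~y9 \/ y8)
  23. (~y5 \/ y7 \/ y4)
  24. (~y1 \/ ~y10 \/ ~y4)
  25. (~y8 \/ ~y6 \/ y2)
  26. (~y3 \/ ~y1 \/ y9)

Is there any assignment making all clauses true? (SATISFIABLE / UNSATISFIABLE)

Set y1 = False and propagate.
Branch on y2: take y2 = True.
  then y6 is forced to False.
  then y8 is forced to True.
  then y4 is forced to False.
The remaining clauses are satisfied by y3 = True, y5 = False, y7 = True, y9 = True, y10 = True, y11 = False.
Every clause has at least one true literal under this assignment.
So y1=False, y2=True, y3=True, y4=False, y5=False, y6=False, y7=True, y8=True, y9=True, y10=True, y11=False is a satisfying assignment.

SATISFIABLE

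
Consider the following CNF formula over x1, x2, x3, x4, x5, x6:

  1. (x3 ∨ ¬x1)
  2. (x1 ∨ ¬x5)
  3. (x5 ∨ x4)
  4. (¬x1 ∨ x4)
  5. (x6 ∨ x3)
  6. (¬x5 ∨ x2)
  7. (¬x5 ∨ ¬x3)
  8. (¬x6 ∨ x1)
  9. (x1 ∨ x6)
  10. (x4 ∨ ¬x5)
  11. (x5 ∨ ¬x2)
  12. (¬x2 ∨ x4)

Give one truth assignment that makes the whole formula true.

Pure literal: x4 appears only positively; assign x4 = True.
Try x1 = True.
  then x3 is forced to True.
  then x5 is forced to False.
  then x2 is forced to False.
x6 is now unconstrained; take x6 = True.

x1=T, x2=F, x3=T, x4=T, x5=F, x6=T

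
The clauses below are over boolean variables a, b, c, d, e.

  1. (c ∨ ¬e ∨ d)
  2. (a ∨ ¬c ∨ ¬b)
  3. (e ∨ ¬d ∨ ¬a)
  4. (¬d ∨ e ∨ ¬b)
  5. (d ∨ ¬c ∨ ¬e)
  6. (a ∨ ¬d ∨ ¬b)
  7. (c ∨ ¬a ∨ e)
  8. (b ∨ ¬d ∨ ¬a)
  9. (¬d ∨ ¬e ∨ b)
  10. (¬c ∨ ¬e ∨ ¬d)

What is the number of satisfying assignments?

8

Satisfying assignments:
  a=F b=F c=F d=F e=F
  a=F b=F c=F d=T e=F
  a=F b=F c=T d=F e=F
  a=F b=F c=T d=T e=F
  a=F b=T c=F d=F e=F
  a=T b=F c=T d=F e=F
  a=T b=T c=F d=T e=T
  a=T b=T c=T d=F e=F
Count: 8.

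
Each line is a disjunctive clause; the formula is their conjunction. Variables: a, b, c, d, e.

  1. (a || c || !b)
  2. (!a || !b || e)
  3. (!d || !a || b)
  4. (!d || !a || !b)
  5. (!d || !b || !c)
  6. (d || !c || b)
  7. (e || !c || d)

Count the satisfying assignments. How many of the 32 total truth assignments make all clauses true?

Case analysis on b and d:
  b=1, d=1: a clause becomes empty — 0.
  b=1, d=0: remaining (a,c,e) ∈ {(0,1,1); (1,0,1); (1,1,1)} — 3.
  b=0, d=1: remaining (a,c,e) ∈ {(0,0,0); (0,0,1); (0,1,0); (0,1,1)} — 4.
  b=0, d=0: remaining (a,c,e) ∈ {(0,0,0); (0,0,1); (1,0,0); (1,0,1)} — 4.
Total: 0 + 3 + 4 + 4 = 11.

11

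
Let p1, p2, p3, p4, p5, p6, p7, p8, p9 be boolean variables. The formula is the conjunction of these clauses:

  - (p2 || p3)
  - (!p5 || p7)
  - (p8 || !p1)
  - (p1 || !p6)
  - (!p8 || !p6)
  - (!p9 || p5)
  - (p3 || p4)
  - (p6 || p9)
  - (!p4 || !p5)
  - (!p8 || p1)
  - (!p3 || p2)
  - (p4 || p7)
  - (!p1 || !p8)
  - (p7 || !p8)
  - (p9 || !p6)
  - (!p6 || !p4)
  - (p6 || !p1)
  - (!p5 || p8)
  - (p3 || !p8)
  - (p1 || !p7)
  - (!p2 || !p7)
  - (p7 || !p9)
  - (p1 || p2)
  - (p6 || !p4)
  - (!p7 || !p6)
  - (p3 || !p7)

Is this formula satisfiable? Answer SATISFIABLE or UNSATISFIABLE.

UNSATISFIABLE

p6 = True:
  propagation gives p1=True, p8=True; an empty clause results — contradiction.
p6 = False:
  propagation gives p9=True, p5=True, p7=True, p4=False; an empty clause results — contradiction.
Every branch closes, so no satisfying assignment exists.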